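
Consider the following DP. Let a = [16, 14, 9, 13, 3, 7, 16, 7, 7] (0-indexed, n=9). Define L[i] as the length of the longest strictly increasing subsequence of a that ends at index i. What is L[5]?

2

   i    0    1    2    3    4    5    6    7    8
a[i]   16   14    9   13    3    7   16    7    7
L[i]    1    1    1    2    1    2    3    2    2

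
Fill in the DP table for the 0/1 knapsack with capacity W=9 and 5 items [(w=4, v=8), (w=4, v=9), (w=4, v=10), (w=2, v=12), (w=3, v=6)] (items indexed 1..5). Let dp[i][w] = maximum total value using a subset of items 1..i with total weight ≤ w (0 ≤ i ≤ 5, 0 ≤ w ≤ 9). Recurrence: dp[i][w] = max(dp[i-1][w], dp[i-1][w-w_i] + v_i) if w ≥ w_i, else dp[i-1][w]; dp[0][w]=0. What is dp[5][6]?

22

i\w   0   1   2   3   4   5   6   7   8   9
  0   0   0   0   0   0   0   0   0   0   0
  1   0   0   0   0   8   8   8   8   8   8
  2   0   0   0   0   9   9   9   9  17  17
  3   0   0   0   0  10  10  10  10  19  19
  4   0   0  12  12  12  12  22  22  22  22
  5   0   0  12  12  12  18  22  22  22  28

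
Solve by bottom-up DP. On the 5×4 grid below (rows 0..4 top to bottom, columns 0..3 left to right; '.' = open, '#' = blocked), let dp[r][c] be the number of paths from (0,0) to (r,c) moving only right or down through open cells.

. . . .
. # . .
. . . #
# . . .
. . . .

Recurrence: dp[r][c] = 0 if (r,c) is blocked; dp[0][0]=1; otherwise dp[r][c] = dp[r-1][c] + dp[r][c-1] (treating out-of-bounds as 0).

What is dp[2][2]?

r\c   0   1   2   3
  0   1   1   1   1
  1   1   0   1   2
  2   1   1   2   0
  3   0   1   3   3
  4   0   1   4   7

2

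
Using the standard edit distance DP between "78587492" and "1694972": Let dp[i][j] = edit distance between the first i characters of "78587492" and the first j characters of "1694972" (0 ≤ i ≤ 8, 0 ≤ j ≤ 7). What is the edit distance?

6

   ''  1  6  9  4  9  7  2
''  0  1  2  3  4  5  6  7
 7  1  1  2  3  4  5  5  6
 8  2  2  2  3  4  5  6  6
 5  3  3  3  3  4  5  6  7
 8  4  4  4  4  4  5  6  7
 7  5  5  5  5  5  5  5  6
 4  6  6  6  6  5  6  6  6
 9  7  7  7  6  6  5  6  7
 2  8  8  8  7  7  6  6  6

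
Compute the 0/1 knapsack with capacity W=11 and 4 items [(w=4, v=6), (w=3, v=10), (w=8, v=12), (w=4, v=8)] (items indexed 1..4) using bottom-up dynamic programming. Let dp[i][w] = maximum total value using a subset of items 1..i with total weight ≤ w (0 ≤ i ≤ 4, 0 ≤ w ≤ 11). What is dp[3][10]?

16

i\w   0   1   2   3   4   5   6   7   8   9  10  11
  0   0   0   0   0   0   0   0   0   0   0   0   0
  1   0   0   0   0   6   6   6   6   6   6   6   6
  2   0   0   0  10  10  10  10  16  16  16  16  16
  3   0   0   0  10  10  10  10  16  16  16  16  22
  4   0   0   0  10  10  10  10  18  18  18  18  24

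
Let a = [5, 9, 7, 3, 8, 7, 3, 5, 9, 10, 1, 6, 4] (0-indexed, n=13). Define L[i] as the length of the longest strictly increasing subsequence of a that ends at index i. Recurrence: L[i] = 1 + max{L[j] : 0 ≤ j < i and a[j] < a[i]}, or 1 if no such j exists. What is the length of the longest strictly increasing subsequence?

   i    0    1    2    3    4    5    6    7    8    9   10   11   12
a[i]    5    9    7    3    8    7    3    5    9   10    1    6    4
L[i]    1    2    2    1    3    2    1    2    4    5    1    3    2

5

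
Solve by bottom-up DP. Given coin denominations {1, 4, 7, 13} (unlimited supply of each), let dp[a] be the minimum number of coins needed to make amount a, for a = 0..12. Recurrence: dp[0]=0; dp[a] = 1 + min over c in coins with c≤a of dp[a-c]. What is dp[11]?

 a  0  1  2  3  4  5  6  7  8  9 10 11 12
dp  0  1  2  3  1  2  3  1  2  3  4  2  3

2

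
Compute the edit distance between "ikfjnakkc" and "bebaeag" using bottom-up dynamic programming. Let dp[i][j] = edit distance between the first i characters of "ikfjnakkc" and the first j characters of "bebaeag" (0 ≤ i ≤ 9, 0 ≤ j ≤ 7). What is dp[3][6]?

   ''  b  e  b  a  e  a  g
''  0  1  2  3  4  5  6  7
 i  1  1  2  3  4  5  6  7
 k  2  2  2  3  4  5  6  7
 f  3  3  3  3  4  5  6  7
 j  4  4  4  4  4  5  6  7
 n  5  5  5  5  5  5  6  7
 a  6  6  6  6  5  6  5  6
 k  7  7  7  7  6  6  6  6
 k  8  8  8  8  7  7  7  7
 c  9  9  9  9  8  8  8  8

6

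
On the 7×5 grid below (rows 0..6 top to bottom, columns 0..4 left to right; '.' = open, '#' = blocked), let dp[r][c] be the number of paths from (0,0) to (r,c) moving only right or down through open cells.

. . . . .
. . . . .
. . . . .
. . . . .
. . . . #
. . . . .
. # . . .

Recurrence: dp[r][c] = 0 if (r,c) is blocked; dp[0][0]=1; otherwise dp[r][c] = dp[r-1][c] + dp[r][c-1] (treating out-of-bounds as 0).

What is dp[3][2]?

r\c   0   1   2   3   4
  0   1   1   1   1   1
  1   1   2   3   4   5
  2   1   3   6  10  15
  3   1   4  10  20  35
  4   1   5  15  35   0
  5   1   6  21  56  56
  6   1   0  21  77 133

10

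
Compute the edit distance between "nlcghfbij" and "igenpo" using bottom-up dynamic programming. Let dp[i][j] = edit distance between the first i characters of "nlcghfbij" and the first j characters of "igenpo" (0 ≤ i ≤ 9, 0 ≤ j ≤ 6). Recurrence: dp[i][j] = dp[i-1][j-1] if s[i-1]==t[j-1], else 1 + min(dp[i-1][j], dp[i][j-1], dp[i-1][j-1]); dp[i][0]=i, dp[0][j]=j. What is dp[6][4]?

5

   ''  i  g  e  n  p  o
''  0  1  2  3  4  5  6
 n  1  1  2  3  3  4  5
 l  2  2  2  3  4  4  5
 c  3  3  3  3  4  5  5
 g  4  4  3  4  4  5  6
 h  5  5  4  4  5  5  6
 f  6  6  5  5  5  6  6
 b  7  7  6  6  6  6  7
 i  8  7  7  7  7  7  7
 j  9  8  8  8  8  8  8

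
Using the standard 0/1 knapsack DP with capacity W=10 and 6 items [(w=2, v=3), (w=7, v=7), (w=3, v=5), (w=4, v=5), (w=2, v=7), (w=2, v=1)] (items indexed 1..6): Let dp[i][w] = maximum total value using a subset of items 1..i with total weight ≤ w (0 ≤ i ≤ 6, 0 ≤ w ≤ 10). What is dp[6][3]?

i\w   0   1   2   3   4   5   6   7   8   9  10
  0   0   0   0   0   0   0   0   0   0   0   0
  1   0   0   3   3   3   3   3   3   3   3   3
  2   0   0   3   3   3   3   3   7   7  10  10
  3   0   0   3   5   5   8   8   8   8  10  12
  4   0   0   3   5   5   8   8  10  10  13  13
  5   0   0   7   7  10  12  12  15  15  17  17
  6   0   0   7   7  10  12  12  15  15  17  17

7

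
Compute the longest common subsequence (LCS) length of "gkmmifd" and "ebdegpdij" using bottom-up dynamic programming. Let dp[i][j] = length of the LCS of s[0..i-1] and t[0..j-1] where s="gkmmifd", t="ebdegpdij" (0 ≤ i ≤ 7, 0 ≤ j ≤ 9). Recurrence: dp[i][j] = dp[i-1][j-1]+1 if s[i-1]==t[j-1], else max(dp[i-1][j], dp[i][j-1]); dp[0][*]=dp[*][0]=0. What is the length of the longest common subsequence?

2

   ''  e  b  d  e  g  p  d  i  j
''  0  0  0  0  0  0  0  0  0  0
 g  0  0  0  0  0  1  1  1  1  1
 k  0  0  0  0  0  1  1  1  1  1
 m  0  0  0  0  0  1  1  1  1  1
 m  0  0  0  0  0  1  1  1  1  1
 i  0  0  0  0  0  1  1  1  2  2
 f  0  0  0  0  0  1  1  1  2  2
 d  0  0  0  1  1  1  1  2  2  2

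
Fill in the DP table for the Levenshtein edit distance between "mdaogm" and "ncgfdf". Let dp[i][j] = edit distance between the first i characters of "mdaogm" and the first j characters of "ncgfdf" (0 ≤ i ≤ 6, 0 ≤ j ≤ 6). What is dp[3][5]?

   ''  n  c  g  f  d  f
''  0  1  2  3  4  5  6
 m  1  1  2  3  4  5  6
 d  2  2  2  3  4  4  5
 a  3  3  3  3  4  5  5
 o  4  4  4  4  4  5  6
 g  5  5  5  4  5  5  6
 m  6  6  6  5  5  6  6

5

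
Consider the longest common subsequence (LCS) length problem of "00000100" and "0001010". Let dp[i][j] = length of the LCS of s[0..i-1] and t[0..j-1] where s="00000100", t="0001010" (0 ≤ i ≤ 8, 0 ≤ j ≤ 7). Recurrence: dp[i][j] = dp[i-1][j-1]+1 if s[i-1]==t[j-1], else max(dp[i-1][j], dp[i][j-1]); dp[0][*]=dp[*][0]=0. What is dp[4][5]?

4

   ''  0  0  0  1  0  1  0
''  0  0  0  0  0  0  0  0
 0  0  1  1  1  1  1  1  1
 0  0  1  2  2  2  2  2  2
 0  0  1  2  3  3  3  3  3
 0  0  1  2  3  3  4  4  4
 0  0  1  2  3  3  4  4  5
 1  0  1  2  3  4  4  5  5
 0  0  1  2  3  4  5  5  6
 0  0  1  2  3  4  5  5  6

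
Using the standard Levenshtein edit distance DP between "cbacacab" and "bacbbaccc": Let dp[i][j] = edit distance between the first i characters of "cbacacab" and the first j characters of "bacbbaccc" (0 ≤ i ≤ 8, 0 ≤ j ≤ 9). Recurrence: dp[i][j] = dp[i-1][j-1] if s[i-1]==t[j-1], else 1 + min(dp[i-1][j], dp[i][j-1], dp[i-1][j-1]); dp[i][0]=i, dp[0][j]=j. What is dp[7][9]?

   ''  b  a  c  b  b  a  c  c  c
''  0  1  2  3  4  5  6  7  8  9
 c  1  1  2  2  3  4  5  6  7  8
 b  2  1  2  3  2  3  4  5  6  7
 a  3  2  1  2  3  3  3  4  5  6
 c  4  3  2  1  2  3  4  3  4  5
 a  5  4  3  2  2  3  3  4  4  5
 c  6  5  4  3  3  3  4  3  4  4
 a  7  6  5  4  4  4  3  4  4  5
 b  8  7  6  5  4  4  4  4  5  5

5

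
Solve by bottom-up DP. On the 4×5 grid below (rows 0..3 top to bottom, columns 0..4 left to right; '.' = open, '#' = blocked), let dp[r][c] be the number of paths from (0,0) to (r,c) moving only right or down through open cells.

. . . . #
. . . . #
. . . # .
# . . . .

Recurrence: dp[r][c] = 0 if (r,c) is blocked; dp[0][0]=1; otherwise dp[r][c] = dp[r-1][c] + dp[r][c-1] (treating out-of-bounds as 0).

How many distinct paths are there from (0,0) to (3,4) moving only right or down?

9

r\c   0   1   2   3   4
  0   1   1   1   1   0
  1   1   2   3   4   0
  2   1   3   6   0   0
  3   0   3   9   9   9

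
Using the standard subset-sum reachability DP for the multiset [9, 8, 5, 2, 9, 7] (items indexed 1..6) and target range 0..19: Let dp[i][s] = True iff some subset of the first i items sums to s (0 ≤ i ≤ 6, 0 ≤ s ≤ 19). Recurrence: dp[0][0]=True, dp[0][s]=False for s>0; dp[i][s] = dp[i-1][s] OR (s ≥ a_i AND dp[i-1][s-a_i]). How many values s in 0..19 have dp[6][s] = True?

i\s   0   1   2   3   4   5   6   7   8   9  10  11  12  13  14  15  16  17  18  19
  0   T   F   F   F   F   F   F   F   F   F   F   F   F   F   F   F   F   F   F   F
  1   T   F   F   F   F   F   F   F   F   T   F   F   F   F   F   F   F   F   F   F
  2   T   F   F   F   F   F   F   F   T   T   F   F   F   F   F   F   F   T   F   F
  3   T   F   F   F   F   T   F   F   T   T   F   F   F   T   T   F   F   T   F   F
  4   T   F   T   F   F   T   F   T   T   T   T   T   F   T   T   T   T   T   F   T
  5   T   F   T   F   F   T   F   T   T   T   T   T   F   T   T   T   T   T   T   T
  6   T   F   T   F   F   T   F   T   T   T   T   T   T   T   T   T   T   T   T   T

16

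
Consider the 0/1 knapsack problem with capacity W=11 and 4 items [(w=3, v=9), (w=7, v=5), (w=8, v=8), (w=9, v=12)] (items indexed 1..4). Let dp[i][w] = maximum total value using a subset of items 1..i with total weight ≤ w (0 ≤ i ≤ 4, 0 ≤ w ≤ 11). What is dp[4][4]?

i\w   0   1   2   3   4   5   6   7   8   9  10  11
  0   0   0   0   0   0   0   0   0   0   0   0   0
  1   0   0   0   9   9   9   9   9   9   9   9   9
  2   0   0   0   9   9   9   9   9   9   9  14  14
  3   0   0   0   9   9   9   9   9   9   9  14  17
  4   0   0   0   9   9   9   9   9   9  12  14  17

9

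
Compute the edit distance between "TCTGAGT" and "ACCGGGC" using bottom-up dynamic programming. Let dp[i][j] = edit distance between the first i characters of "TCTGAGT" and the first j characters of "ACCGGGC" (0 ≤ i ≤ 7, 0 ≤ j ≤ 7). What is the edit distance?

4

   ''  A  C  C  G  G  G  C
''  0  1  2  3  4  5  6  7
 T  1  1  2  3  4  5  6  7
 C  2  2  1  2  3  4  5  6
 T  3  3  2  2  3  4  5  6
 G  4  4  3  3  2  3  4  5
 A  5  4  4  4  3  3  4  5
 G  6  5  5  5  4  3  3  4
 T  7  6  6  6  5  4  4  4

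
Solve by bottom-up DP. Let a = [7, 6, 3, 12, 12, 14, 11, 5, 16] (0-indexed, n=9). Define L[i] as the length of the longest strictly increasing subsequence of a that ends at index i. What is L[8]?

4

   i    0    1    2    3    4    5    6    7    8
a[i]    7    6    3   12   12   14   11    5   16
L[i]    1    1    1    2    2    3    2    2    4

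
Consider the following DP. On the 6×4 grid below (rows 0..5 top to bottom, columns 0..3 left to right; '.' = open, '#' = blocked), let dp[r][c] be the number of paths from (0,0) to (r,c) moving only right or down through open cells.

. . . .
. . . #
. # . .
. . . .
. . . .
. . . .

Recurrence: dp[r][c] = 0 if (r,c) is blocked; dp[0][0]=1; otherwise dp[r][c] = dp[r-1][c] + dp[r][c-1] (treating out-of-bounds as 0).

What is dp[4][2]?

r\c   0   1   2   3
  0   1   1   1   1
  1   1   2   3   0
  2   1   0   3   3
  3   1   1   4   7
  4   1   2   6  13
  5   1   3   9  22

6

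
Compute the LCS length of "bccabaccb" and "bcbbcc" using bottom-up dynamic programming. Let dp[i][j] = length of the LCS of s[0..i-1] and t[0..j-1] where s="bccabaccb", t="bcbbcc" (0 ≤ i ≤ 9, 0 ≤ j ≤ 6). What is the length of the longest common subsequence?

5

   ''  b  c  b  b  c  c
''  0  0  0  0  0  0  0
 b  0  1  1  1  1  1  1
 c  0  1  2  2  2  2  2
 c  0  1  2  2  2  3  3
 a  0  1  2  2  2  3  3
 b  0  1  2  3  3  3  3
 a  0  1  2  3  3  3  3
 c  0  1  2  3  3  4  4
 c  0  1  2  3  3  4  5
 b  0  1  2  3  4  4  5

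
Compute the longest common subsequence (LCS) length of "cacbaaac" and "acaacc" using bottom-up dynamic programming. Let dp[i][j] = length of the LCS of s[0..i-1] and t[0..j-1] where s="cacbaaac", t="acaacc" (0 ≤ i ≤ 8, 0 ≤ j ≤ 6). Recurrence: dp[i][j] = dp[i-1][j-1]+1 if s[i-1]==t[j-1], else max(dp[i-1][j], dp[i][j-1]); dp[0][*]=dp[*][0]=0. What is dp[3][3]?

   ''  a  c  a  a  c  c
''  0  0  0  0  0  0  0
 c  0  0  1  1  1  1  1
 a  0  1  1  2  2  2  2
 c  0  1  2  2  2  3  3
 b  0  1  2  2  2  3  3
 a  0  1  2  3  3  3  3
 a  0  1  2  3  4  4  4
 a  0  1  2  3  4  4  4
 c  0  1  2  3  4  5  5

2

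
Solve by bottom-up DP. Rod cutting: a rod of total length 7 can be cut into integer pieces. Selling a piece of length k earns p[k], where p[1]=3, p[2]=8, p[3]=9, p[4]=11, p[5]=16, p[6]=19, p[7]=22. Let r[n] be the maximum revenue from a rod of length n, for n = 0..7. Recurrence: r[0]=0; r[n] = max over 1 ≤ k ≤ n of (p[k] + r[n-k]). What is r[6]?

24

   n    0    1    2    3    4    5    6    7
r[n]    0    3    8   11   16   19   24   27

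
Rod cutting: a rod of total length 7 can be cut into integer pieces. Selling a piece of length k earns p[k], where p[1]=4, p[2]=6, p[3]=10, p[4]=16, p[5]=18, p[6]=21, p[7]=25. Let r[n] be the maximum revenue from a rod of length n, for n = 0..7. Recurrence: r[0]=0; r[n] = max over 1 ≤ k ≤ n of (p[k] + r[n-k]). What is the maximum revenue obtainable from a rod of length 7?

   n    0    1    2    3    4    5    6    7
r[n]    0    4    8   12   16   20   24   28

28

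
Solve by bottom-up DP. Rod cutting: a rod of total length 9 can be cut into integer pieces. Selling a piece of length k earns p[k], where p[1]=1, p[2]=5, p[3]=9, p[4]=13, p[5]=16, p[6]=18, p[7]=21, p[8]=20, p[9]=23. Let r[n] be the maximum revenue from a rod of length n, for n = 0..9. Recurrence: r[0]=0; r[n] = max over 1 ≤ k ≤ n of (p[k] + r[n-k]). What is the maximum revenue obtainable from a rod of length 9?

   n    0    1    2    3    4    5    6    7    8    9
r[n]    0    1    5    9   13   16   18   22   26   29

29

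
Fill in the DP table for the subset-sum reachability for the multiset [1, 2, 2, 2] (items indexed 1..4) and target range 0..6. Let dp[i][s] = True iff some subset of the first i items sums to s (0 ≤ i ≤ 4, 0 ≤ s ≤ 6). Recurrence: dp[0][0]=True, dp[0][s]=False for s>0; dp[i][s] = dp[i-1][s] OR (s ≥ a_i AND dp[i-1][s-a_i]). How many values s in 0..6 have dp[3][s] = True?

i\s   0   1   2   3   4   5   6
  0   T   F   F   F   F   F   F
  1   T   T   F   F   F   F   F
  2   T   T   T   T   F   F   F
  3   T   T   T   T   T   T   F
  4   T   T   T   T   T   T   T

6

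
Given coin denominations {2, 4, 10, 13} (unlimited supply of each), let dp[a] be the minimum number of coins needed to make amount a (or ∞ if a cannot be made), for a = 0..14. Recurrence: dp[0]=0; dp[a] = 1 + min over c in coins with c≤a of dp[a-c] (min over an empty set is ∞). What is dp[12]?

 a  0  1  2  3  4  5  6  7  8  9 10 11 12 13 14
dp  0  -  1  -  1  -  2  -  2  -  1  -  2  1  2
(- denotes ∞ / unreachable)

2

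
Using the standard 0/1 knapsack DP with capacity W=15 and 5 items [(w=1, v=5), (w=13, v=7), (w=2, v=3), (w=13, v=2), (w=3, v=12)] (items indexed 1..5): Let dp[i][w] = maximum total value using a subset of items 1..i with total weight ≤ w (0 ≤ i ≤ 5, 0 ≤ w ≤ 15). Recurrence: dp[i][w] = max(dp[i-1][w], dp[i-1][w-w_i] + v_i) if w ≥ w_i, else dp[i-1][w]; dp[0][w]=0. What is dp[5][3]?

i\w   0   1   2   3   4   5   6   7   8   9  10  11  12  13  14  15
  0   0   0   0   0   0   0   0   0   0   0   0   0   0   0   0   0
  1   0   5   5   5   5   5   5   5   5   5   5   5   5   5   5   5
  2   0   5   5   5   5   5   5   5   5   5   5   5   5   7  12  12
  3   0   5   5   8   8   8   8   8   8   8   8   8   8   8  12  12
  4   0   5   5   8   8   8   8   8   8   8   8   8   8   8  12  12
  5   0   5   5  12  17  17  20  20  20  20  20  20  20  20  20  20

12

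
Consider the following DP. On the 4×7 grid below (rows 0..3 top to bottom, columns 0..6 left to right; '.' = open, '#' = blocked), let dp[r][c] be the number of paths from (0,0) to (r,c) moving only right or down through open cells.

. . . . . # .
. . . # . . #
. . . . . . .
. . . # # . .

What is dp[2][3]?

r\c   0   1   2   3   4   5   6
  0   1   1   1   1   1   0   0
  1   1   2   3   0   1   1   0
  2   1   3   6   6   7   8   8
  3   1   4  10   0   0   8  16

6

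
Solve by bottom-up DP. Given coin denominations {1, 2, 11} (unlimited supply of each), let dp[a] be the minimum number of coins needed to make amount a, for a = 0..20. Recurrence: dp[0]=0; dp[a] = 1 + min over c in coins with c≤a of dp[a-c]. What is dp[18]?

5

 a  0  1  2  3  4  5  6  7  8  9 10 11 12 13 14 15 16 17 18 19 20
dp  0  1  1  2  2  3  3  4  4  5  5  1  2  2  3  3  4  4  5  5  6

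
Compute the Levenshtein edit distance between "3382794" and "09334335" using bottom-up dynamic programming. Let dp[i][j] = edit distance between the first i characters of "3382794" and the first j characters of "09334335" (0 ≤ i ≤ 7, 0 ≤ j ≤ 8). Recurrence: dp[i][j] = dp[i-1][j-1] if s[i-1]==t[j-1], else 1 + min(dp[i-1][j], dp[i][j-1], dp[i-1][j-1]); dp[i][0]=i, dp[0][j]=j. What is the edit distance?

7

   ''  0  9  3  3  4  3  3  5
''  0  1  2  3  4  5  6  7  8
 3  1  1  2  2  3  4  5  6  7
 3  2  2  2  2  2  3  4  5  6
 8  3  3  3  3  3  3  4  5  6
 2  4  4  4  4  4  4  4  5  6
 7  5  5  5  5  5  5  5  5  6
 9  6  6  5  6  6  6  6  6  6
 4  7  7  6  6  7  6  7  7  7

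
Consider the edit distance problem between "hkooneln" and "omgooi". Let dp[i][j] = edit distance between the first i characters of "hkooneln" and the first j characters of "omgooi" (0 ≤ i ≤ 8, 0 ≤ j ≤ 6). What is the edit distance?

7

   ''  o  m  g  o  o  i
''  0  1  2  3  4  5  6
 h  1  1  2  3  4  5  6
 k  2  2  2  3  4  5  6
 o  3  2  3  3  3  4  5
 o  4  3  3  4  3  3  4
 n  5  4  4  4  4  4  4
 e  6  5  5  5  5  5  5
 l  7  6  6  6  6  6  6
 n  8  7  7  7  7  7  7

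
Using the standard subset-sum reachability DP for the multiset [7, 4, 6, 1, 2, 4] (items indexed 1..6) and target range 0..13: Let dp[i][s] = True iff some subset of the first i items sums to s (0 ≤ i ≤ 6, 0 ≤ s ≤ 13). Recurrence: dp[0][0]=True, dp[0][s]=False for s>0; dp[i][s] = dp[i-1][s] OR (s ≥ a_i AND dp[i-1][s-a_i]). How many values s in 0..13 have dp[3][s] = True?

i\s   0   1   2   3   4   5   6   7   8   9  10  11  12  13
  0   T   F   F   F   F   F   F   F   F   F   F   F   F   F
  1   T   F   F   F   F   F   F   T   F   F   F   F   F   F
  2   T   F   F   F   T   F   F   T   F   F   F   T   F   F
  3   T   F   F   F   T   F   T   T   F   F   T   T   F   T
  4   T   T   F   F   T   T   T   T   T   F   T   T   T   T
  5   T   T   T   T   T   T   T   T   T   T   T   T   T   T
  6   T   T   T   T   T   T   T   T   T   T   T   T   T   T

7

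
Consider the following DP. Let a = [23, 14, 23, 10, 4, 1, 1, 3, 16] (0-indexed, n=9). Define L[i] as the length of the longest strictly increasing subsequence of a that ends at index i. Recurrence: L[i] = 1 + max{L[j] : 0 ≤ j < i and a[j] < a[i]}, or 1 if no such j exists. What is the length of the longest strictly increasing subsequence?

3

   i    0    1    2    3    4    5    6    7    8
a[i]   23   14   23   10    4    1    1    3   16
L[i]    1    1    2    1    1    1    1    2    3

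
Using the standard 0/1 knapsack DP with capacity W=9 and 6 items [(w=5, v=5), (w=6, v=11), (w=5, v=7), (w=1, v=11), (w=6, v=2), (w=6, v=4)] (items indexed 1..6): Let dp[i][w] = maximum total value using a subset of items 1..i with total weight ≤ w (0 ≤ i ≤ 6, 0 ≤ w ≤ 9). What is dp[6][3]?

i\w   0   1   2   3   4   5   6   7   8   9
  0   0   0   0   0   0   0   0   0   0   0
  1   0   0   0   0   0   5   5   5   5   5
  2   0   0   0   0   0   5  11  11  11  11
  3   0   0   0   0   0   7  11  11  11  11
  4   0  11  11  11  11  11  18  22  22  22
  5   0  11  11  11  11  11  18  22  22  22
  6   0  11  11  11  11  11  18  22  22  22

11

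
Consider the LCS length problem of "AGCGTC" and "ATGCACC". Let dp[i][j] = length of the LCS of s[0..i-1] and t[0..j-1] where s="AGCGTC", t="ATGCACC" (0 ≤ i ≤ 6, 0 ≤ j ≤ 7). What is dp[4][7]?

3

   ''  A  T  G  C  A  C  C
''  0  0  0  0  0  0  0  0
 A  0  1  1  1  1  1  1  1
 G  0  1  1  2  2  2  2  2
 C  0  1  1  2  3  3  3  3
 G  0  1  1  2  3  3  3  3
 T  0  1  2  2  3  3  3  3
 C  0  1  2  2  3  3  4  4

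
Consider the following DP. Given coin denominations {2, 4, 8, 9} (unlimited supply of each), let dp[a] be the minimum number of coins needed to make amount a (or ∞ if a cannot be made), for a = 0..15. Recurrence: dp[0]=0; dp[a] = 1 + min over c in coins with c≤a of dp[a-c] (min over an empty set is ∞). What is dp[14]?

3

 a  0  1  2  3  4  5  6  7  8  9 10 11 12 13 14 15
dp  0  -  1  -  1  -  2  -  1  1  2  2  2  2  3  3
(- denotes ∞ / unreachable)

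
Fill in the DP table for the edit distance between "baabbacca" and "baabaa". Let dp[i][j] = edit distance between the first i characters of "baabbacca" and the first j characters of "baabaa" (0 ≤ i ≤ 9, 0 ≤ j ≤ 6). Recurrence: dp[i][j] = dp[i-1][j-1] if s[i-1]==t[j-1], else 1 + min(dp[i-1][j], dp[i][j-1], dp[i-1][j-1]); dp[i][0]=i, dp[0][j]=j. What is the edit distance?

   ''  b  a  a  b  a  a
''  0  1  2  3  4  5  6
 b  1  0  1  2  3  4  5
 a  2  1  0  1  2  3  4
 a  3  2  1  0  1  2  3
 b  4  3  2  1  0  1  2
 b  5  4  3  2  1  1  2
 a  6  5  4  3  2  1  1
 c  7  6  5  4  3  2  2
 c  8  7  6  5  4  3  3
 a  9  8  7  6  5  4  3

3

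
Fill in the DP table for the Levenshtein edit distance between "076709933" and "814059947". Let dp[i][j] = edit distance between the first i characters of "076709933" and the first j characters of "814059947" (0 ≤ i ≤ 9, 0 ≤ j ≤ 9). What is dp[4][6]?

   ''  8  1  4  0  5  9  9  4  7
''  0  1  2  3  4  5  6  7  8  9
 0  1  1  2  3  3  4  5  6  7  8
 7  2  2  2  3  4  4  5  6  7  7
 6  3  3  3  3  4  5  5  6  7  8
 7  4  4  4  4  4  5  6  6  7  7
 0  5  5  5  5  4  5  6  7  7  8
 9  6  6  6  6  5  5  5  6  7  8
 9  7  7  7  7  6  6  5  5  6  7
 3  8  8  8  8  7  7  6  6  6  7
 3  9  9  9  9  8  8  7  7  7  7

6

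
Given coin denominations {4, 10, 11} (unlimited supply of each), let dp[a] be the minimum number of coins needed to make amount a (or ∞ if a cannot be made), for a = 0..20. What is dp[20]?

2

 a  0  1  2  3  4  5  6  7  8  9 10 11 12 13 14 15 16 17 18 19 20
dp  0  -  -  -  1  -  -  -  2  -  1  1  3  -  2  2  4  -  3  3  2
(- denotes ∞ / unreachable)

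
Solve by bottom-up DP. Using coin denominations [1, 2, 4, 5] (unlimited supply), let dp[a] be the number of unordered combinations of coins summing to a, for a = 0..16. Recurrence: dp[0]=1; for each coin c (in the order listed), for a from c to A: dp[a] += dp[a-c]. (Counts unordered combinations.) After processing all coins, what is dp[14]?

33

after  coin     0     1     2     3     4     5     6     7     8     9    10    11    12    13    14    15    16
          1     1     1     1     1     1     1     1     1     1     1     1     1     1     1     1     1     1
          2     1     1     2     2     3     3     4     4     5     5     6     6     7     7     8     8     9
          4     1     1     2     2     4     4     6     6     9     9    12    12    16    16    20    20    25
          5     1     1     2     2     4     5     7     8    11    13    17    19    24    27    33    37    44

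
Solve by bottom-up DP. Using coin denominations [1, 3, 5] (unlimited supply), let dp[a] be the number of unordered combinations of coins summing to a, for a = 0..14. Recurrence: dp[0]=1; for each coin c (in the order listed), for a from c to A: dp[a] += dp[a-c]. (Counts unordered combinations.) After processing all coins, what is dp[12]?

after  coin     0     1     2     3     4     5     6     7     8     9    10    11    12    13    14
          1     1     1     1     1     1     1     1     1     1     1     1     1     1     1     1
          3     1     1     1     2     2     2     3     3     3     4     4     4     5     5     5
          5     1     1     1     2     2     3     4     4     5     6     7     8     9    10    11

9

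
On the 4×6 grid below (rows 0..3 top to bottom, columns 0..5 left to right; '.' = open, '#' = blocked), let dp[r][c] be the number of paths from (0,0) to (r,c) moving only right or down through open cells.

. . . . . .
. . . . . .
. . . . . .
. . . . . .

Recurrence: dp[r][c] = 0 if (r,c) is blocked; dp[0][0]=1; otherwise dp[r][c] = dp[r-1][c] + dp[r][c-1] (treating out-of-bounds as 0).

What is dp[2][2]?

6

r\c   0   1   2   3   4   5
  0   1   1   1   1   1   1
  1   1   2   3   4   5   6
  2   1   3   6  10  15  21
  3   1   4  10  20  35  56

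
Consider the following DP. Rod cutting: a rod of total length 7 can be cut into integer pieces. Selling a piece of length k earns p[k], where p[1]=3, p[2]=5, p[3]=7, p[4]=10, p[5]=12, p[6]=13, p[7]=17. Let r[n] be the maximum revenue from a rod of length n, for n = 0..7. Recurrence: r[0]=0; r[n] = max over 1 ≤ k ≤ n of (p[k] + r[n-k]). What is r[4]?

12

   n    0    1    2    3    4    5    6    7
r[n]    0    3    6    9   12   15   18   21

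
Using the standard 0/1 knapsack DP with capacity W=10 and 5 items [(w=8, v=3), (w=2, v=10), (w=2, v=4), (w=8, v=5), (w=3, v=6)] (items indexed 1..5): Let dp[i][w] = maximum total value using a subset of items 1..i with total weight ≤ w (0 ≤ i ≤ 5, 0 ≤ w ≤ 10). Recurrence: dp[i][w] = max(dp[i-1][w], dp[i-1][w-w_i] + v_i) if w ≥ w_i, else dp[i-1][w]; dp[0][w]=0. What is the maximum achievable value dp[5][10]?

20

i\w   0   1   2   3   4   5   6   7   8   9  10
  0   0   0   0   0   0   0   0   0   0   0   0
  1   0   0   0   0   0   0   0   0   3   3   3
  2   0   0  10  10  10  10  10  10  10  10  13
  3   0   0  10  10  14  14  14  14  14  14  14
  4   0   0  10  10  14  14  14  14  14  14  15
  5   0   0  10  10  14  16  16  20  20  20  20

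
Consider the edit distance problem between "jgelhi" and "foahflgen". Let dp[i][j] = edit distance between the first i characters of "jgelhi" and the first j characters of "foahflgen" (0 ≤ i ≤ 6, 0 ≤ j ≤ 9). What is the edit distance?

   ''  f  o  a  h  f  l  g  e  n
''  0  1  2  3  4  5  6  7  8  9
 j  1  1  2  3  4  5  6  7  8  9
 g  2  2  2  3  4  5  6  6  7  8
 e  3  3  3  3  4  5  6  7  6  7
 l  4  4  4  4  4  5  5  6  7  7
 h  5  5  5  5  4  5  6  6  7  8
 i  6  6  6  6  5  5  6  7  7  8

8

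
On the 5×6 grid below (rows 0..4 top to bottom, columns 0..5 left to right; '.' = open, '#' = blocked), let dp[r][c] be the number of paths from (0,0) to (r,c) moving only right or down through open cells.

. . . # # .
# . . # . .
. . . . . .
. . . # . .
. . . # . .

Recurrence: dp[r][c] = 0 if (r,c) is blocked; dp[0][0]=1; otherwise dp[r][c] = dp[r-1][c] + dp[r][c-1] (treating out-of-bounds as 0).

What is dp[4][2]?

5

r\c   0   1   2   3   4   5
  0   1   1   1   0   0   0
  1   0   1   2   0   0   0
  2   0   1   3   3   3   3
  3   0   1   4   0   3   6
  4   0   1   5   0   3   9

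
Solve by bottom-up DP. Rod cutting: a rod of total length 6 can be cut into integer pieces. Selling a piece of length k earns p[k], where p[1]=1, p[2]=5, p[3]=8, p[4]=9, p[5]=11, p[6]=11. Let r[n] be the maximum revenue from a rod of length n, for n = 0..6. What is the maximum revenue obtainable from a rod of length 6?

   n    0    1    2    3    4    5    6
r[n]    0    1    5    8   10   13   16

16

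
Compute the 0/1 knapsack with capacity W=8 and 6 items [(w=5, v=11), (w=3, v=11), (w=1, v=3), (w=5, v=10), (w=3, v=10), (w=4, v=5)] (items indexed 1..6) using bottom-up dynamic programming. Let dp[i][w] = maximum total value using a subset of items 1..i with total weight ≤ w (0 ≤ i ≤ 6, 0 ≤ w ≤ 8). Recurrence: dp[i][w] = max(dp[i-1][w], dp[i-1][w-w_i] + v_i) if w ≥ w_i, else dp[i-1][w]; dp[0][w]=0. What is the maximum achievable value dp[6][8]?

i\w   0   1   2   3   4   5   6   7   8
  0   0   0   0   0   0   0   0   0   0
  1   0   0   0   0   0  11  11  11  11
  2   0   0   0  11  11  11  11  11  22
  3   0   3   3  11  14  14  14  14  22
  4   0   3   3  11  14  14  14  14  22
  5   0   3   3  11  14  14  21  24  24
  6   0   3   3  11  14  14  21  24  24

24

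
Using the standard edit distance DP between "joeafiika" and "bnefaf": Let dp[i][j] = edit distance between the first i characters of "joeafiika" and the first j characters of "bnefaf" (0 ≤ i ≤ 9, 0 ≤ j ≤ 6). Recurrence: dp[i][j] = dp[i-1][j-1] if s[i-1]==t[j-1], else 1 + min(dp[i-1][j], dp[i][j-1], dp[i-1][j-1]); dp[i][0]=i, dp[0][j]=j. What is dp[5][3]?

   ''  b  n  e  f  a  f
''  0  1  2  3  4  5  6
 j  1  1  2  3  4  5  6
 o  2  2  2  3  4  5  6
 e  3  3  3  2  3  4  5
 a  4  4  4  3  3  3  4
 f  5  5  5  4  3  4  3
 i  6  6  6  5  4  4  4
 i  7  7  7  6  5  5  5
 k  8  8  8  7  6  6  6
 a  9  9  9  8  7  6  7

4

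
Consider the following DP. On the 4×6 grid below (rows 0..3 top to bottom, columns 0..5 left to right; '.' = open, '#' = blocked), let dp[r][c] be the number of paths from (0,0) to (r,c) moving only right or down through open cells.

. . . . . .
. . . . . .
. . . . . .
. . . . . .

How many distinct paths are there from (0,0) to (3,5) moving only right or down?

56

r\c   0   1   2   3   4   5
  0   1   1   1   1   1   1
  1   1   2   3   4   5   6
  2   1   3   6  10  15  21
  3   1   4  10  20  35  56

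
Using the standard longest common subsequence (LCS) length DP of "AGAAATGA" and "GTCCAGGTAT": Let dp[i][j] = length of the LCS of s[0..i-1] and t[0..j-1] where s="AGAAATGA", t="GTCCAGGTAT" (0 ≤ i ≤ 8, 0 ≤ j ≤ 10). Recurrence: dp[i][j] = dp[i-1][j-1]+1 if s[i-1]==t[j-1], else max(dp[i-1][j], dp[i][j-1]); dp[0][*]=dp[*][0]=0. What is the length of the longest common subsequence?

4

   ''  G  T  C  C  A  G  G  T  A  T
''  0  0  0  0  0  0  0  0  0  0  0
 A  0  0  0  0  0  1  1  1  1  1  1
 G  0  1  1  1  1  1  2  2  2  2  2
 A  0  1  1  1  1  2  2  2  2  3  3
 A  0  1  1  1  1  2  2  2  2  3  3
 A  0  1  1  1  1  2  2  2  2  3  3
 T  0  1  2  2  2  2  2  2  3  3  4
 G  0  1  2  2  2  2  3  3  3  3  4
 A  0  1  2  2  2  3  3  3  3  4  4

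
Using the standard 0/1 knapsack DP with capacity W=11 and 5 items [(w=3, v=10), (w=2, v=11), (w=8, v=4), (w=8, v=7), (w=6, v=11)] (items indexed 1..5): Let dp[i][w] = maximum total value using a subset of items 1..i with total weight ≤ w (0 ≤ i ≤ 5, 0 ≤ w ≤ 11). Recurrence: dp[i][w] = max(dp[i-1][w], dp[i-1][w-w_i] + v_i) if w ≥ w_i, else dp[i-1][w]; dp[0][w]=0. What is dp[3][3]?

i\w   0   1   2   3   4   5   6   7   8   9  10  11
  0   0   0   0   0   0   0   0   0   0   0   0   0
  1   0   0   0  10  10  10  10  10  10  10  10  10
  2   0   0  11  11  11  21  21  21  21  21  21  21
  3   0   0  11  11  11  21  21  21  21  21  21  21
  4   0   0  11  11  11  21  21  21  21  21  21  21
  5   0   0  11  11  11  21  21  21  22  22  22  32

11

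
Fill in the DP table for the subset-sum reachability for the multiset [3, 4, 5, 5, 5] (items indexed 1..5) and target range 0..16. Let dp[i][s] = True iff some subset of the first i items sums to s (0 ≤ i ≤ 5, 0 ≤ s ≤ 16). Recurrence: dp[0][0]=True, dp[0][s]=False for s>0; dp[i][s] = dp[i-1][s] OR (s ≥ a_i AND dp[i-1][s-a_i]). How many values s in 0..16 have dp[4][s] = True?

11

i\s   0   1   2   3   4   5   6   7   8   9  10  11  12  13  14  15  16
  0   T   F   F   F   F   F   F   F   F   F   F   F   F   F   F   F   F
  1   T   F   F   T   F   F   F   F   F   F   F   F   F   F   F   F   F
  2   T   F   F   T   T   F   F   T   F   F   F   F   F   F   F   F   F
  3   T   F   F   T   T   T   F   T   T   T   F   F   T   F   F   F   F
  4   T   F   F   T   T   T   F   T   T   T   T   F   T   T   T   F   F
  5   T   F   F   T   T   T   F   T   T   T   T   F   T   T   T   T   F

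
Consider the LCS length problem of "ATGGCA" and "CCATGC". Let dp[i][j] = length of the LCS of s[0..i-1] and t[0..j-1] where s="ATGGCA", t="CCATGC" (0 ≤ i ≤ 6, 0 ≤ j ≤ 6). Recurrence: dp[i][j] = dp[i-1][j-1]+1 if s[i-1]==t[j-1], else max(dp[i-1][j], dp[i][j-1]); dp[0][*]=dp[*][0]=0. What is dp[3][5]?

   ''  C  C  A  T  G  C
''  0  0  0  0  0  0  0
 A  0  0  0  1  1  1  1
 T  0  0  0  1  2  2  2
 G  0  0  0  1  2  3  3
 G  0  0  0  1  2  3  3
 C  0  1  1  1  2  3  4
 A  0  1  1  2  2  3  4

3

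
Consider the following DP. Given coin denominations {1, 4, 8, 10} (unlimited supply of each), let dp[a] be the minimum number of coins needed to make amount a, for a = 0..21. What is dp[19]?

3

 a  0  1  2  3  4  5  6  7  8  9 10 11 12 13 14 15 16 17 18 19 20 21
dp  0  1  2  3  1  2  3  4  1  2  1  2  2  3  2  3  2  3  2  3  2  3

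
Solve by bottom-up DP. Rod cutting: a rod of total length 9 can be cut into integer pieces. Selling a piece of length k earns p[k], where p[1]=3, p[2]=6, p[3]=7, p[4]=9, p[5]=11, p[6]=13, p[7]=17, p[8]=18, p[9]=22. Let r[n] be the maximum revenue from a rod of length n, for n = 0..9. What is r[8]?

24

   n    0    1    2    3    4    5    6    7    8    9
r[n]    0    3    6    9   12   15   18   21   24   27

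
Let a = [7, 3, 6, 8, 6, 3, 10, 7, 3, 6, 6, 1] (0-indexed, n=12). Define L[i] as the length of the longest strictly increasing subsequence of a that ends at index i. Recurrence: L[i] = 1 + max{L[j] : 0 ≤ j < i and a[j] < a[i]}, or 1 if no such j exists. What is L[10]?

   i    0    1    2    3    4    5    6    7    8    9   10   11
a[i]    7    3    6    8    6    3   10    7    3    6    6    1
L[i]    1    1    2    3    2    1    4    3    1    2    2    1

2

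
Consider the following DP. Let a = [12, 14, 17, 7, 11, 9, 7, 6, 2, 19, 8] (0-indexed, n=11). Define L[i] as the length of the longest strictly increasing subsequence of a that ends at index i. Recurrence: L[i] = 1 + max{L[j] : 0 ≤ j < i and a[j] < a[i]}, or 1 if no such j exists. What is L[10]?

2

   i    0    1    2    3    4    5    6    7    8    9   10
a[i]   12   14   17    7   11    9    7    6    2   19    8
L[i]    1    2    3    1    2    2    1    1    1    4    2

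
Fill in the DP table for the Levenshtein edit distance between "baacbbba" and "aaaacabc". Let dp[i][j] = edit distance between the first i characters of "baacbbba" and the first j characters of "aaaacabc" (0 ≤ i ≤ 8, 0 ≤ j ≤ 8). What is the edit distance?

5

   ''  a  a  a  a  c  a  b  c
''  0  1  2  3  4  5  6  7  8
 b  1  1  2  3  4  5  6  6  7
 a  2  1  1  2  3  4  5  6  7
 a  3  2  1  1  2  3  4  5  6
 c  4  3  2  2  2  2  3  4  5
 b  5  4  3  3  3  3  3  3  4
 b  6  5  4  4  4  4  4  3  4
 b  7  6  5  5  5  5  5  4  4
 a  8  7  6  5  5  6  5  5  5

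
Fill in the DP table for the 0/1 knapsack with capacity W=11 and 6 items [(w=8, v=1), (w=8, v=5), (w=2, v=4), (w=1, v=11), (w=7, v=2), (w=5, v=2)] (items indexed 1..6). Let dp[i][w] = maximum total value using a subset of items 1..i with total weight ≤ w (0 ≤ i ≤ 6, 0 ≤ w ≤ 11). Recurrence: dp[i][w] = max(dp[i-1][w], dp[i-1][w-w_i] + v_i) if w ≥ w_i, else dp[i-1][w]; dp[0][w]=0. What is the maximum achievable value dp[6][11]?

i\w   0   1   2   3   4   5   6   7   8   9  10  11
  0   0   0   0   0   0   0   0   0   0   0   0   0
  1   0   0   0   0   0   0   0   0   1   1   1   1
  2   0   0   0   0   0   0   0   0   5   5   5   5
  3   0   0   4   4   4   4   4   4   5   5   9   9
  4   0  11  11  15  15  15  15  15  15  16  16  20
  5   0  11  11  15  15  15  15  15  15  16  17  20
  6   0  11  11  15  15  15  15  15  17  17  17  20

20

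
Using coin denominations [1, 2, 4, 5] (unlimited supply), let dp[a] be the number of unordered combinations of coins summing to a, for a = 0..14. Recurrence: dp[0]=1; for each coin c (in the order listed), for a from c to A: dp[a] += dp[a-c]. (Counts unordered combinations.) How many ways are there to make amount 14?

after  coin     0     1     2     3     4     5     6     7     8     9    10    11    12    13    14
          1     1     1     1     1     1     1     1     1     1     1     1     1     1     1     1
          2     1     1     2     2     3     3     4     4     5     5     6     6     7     7     8
          4     1     1     2     2     4     4     6     6     9     9    12    12    16    16    20
          5     1     1     2     2     4     5     7     8    11    13    17    19    24    27    33

33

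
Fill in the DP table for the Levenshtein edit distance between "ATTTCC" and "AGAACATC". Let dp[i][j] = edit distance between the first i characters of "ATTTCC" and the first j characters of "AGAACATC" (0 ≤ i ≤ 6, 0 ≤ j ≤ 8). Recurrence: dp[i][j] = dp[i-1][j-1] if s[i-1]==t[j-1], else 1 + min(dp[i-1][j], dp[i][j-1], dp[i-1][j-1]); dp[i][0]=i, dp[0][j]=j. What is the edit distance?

5

   ''  A  G  A  A  C  A  T  C
''  0  1  2  3  4  5  6  7  8
 A  1  0  1  2  3  4  5  6  7
 T  2  1  1  2  3  4  5  5  6
 T  3  2  2  2  3  4  5  5  6
 T  4  3  3  3  3  4  5  5  6
 C  5  4  4  4  4  3  4  5  5
 C  6  5  5  5  5  4  4  5  5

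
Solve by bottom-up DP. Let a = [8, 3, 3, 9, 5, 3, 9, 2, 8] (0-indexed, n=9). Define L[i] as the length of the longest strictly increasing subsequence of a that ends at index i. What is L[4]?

   i    0    1    2    3    4    5    6    7    8
a[i]    8    3    3    9    5    3    9    2    8
L[i]    1    1    1    2    2    1    3    1    3

2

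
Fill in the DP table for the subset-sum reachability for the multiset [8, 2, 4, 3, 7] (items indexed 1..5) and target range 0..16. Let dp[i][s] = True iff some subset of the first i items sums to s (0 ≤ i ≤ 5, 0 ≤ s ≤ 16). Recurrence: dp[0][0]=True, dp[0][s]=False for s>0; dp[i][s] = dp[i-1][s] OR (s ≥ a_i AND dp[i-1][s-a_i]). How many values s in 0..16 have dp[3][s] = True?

i\s   0   1   2   3   4   5   6   7   8   9  10  11  12  13  14  15  16
  0   T   F   F   F   F   F   F   F   F   F   F   F   F   F   F   F   F
  1   T   F   F   F   F   F   F   F   T   F   F   F   F   F   F   F   F
  2   T   F   T   F   F   F   F   F   T   F   T   F   F   F   F   F   F
  3   T   F   T   F   T   F   T   F   T   F   T   F   T   F   T   F   F
  4   T   F   T   T   T   T   T   T   T   T   T   T   T   T   T   T   F
  5   T   F   T   T   T   T   T   T   T   T   T   T   T   T   T   T   T

8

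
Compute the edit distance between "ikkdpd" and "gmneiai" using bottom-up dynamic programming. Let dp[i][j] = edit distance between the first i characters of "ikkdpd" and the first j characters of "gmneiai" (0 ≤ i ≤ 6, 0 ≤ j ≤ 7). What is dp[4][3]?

4

   ''  g  m  n  e  i  a  i
''  0  1  2  3  4  5  6  7
 i  1  1  2  3  4  4  5  6
 k  2  2  2  3  4  5  5  6
 k  3  3  3  3  4  5  6  6
 d  4  4  4  4  4  5  6  7
 p  5  5  5  5  5  5  6  7
 d  6  6  6  6  6  6  6  7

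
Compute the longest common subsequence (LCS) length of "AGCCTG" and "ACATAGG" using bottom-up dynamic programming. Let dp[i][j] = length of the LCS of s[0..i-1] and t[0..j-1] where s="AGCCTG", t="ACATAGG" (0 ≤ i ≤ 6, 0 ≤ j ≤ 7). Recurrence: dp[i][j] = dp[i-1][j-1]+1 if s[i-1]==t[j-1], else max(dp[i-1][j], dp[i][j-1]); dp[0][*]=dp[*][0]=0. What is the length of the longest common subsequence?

   ''  A  C  A  T  A  G  G
''  0  0  0  0  0  0  0  0
 A  0  1  1  1  1  1  1  1
 G  0  1  1  1  1  1  2  2
 C  0  1  2  2  2  2  2  2
 C  0  1  2  2  2  2  2  2
 T  0  1  2  2  3  3  3  3
 G  0  1  2  2  3  3  4  4

4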